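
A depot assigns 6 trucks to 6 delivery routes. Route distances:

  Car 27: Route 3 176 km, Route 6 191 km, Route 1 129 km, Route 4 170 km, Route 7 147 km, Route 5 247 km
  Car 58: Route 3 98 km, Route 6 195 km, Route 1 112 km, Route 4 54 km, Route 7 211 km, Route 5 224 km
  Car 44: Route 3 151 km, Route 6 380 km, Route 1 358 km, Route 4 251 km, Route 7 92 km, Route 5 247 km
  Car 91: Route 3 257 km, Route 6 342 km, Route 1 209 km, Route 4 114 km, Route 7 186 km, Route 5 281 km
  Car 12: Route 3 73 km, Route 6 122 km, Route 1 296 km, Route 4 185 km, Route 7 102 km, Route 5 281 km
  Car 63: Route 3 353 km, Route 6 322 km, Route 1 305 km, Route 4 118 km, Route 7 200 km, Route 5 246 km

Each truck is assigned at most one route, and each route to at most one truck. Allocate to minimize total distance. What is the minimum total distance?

Optimal: Car 27→Route 1 (129 km), Car 58→Route 3 (98 km), Car 44→Route 7 (92 km), Car 91→Route 4 (114 km), Car 12→Route 6 (122 km), Car 63→Route 5 (246 km) — total 129+98+92+114+122+246 = 801 km.
Column-greedy (each route in turn goes to its cheapest remaining truck) gives 828 km, worse by 27.
Every other assignment is strictly worse.

Min total: 801 km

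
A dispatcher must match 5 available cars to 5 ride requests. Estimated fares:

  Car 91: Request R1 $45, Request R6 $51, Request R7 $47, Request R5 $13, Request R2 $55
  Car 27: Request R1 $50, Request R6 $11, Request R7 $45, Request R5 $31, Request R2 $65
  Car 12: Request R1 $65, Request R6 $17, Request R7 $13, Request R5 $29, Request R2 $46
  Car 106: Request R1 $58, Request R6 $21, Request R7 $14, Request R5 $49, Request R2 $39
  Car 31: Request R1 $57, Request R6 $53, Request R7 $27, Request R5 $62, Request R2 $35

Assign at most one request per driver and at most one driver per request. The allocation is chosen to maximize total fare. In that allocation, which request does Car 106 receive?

Car 106 receives Request R5.

Optimal: Car 91→Request R7 ($47), Car 27→Request R2 ($65), Car 12→Request R1 ($65), Car 106→Request R5 ($49), Car 31→Request R6 ($53) — total 47+65+65+49+53 = $279.
Row-greedy (each driver in turn takes its best remaining request) gives $182, worse by 97.
Car 106's own top request is Request R1 ($58), but forcing Car 106→Request R1 and reassigning the rest optimally gives only $262 — worse by 17.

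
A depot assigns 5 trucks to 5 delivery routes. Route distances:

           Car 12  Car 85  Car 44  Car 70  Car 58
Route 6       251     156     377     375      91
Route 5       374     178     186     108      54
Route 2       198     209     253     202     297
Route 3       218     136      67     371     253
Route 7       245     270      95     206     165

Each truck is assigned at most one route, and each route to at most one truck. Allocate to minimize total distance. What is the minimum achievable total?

Optimal: Car 12→Route 2 (198 km), Car 85→Route 3 (136 km), Car 44→Route 7 (95 km), Car 70→Route 5 (108 km), Car 58→Route 6 (91 km) — total 198+136+95+108+91 = 628 km.
Column-greedy (each route in turn goes to its cheapest remaining truck) gives 734 km, worse by 106.

Minimum total: 628 km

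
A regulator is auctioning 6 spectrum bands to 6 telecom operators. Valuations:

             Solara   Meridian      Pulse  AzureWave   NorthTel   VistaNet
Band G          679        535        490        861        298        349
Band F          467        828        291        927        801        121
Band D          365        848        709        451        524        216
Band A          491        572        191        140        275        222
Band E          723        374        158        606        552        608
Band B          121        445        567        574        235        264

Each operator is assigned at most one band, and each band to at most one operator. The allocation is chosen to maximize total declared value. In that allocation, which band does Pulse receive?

Optimal: Solara→Band A ($491M), Meridian→Band D ($848M), Pulse→Band B ($567M), AzureWave→Band G ($861M), NorthTel→Band F ($801M), VistaNet→Band E ($608M) — total 491+848+567+861+801+608 = $4176M.
Max-entry greedy (repeatedly take the single best remaining cell) gives $3689M, worse by 487.
Pulse's own top band is Band D ($709M), but forcing Pulse→Band D and reassigning the rest optimally gives only $3943M — worse by 233.

Pulse receives Band B.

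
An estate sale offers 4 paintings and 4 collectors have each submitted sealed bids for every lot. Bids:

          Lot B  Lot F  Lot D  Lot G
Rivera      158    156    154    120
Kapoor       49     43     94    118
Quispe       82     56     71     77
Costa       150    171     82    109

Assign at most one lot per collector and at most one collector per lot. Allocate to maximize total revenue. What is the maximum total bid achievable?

This is a one-to-one assignment (maximum-weight bipartite matching).
Optimal: Rivera→Lot D ($154), Kapoor→Lot G ($118), Quispe→Lot B ($82), Costa→Lot F ($171) — total 154+118+82+171 = $525.
Max-entry greedy (repeatedly take the single best remaining cell) gives $518, worse by 7.
Every other assignment is strictly worse.

Max total: $525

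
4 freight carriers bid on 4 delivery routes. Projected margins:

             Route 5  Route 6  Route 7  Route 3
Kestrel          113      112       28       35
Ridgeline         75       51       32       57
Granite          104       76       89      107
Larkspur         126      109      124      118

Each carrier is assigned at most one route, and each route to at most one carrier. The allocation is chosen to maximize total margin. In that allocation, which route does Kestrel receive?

Kestrel receives Route 6.

Optimal: Kestrel→Route 6 ($112k), Ridgeline→Route 5 ($75k), Granite→Route 3 ($107k), Larkspur→Route 7 ($124k) — total 112+75+107+124 = $418k.
Column-greedy (each route in turn goes to its best remaining carrier) gives $384k, worse by 34.
Swapping Kestrel↔Larkspur (Kestrel→Route 7 $28k, Larkspur→Route 6 $109k) loses 99.
No other one-to-one assignment exceeds $418k.
Kestrel's own top route is Route 5 ($113k), but forcing Kestrel→Route 5 and reassigning the rest optimally gives only $395k — worse by 23.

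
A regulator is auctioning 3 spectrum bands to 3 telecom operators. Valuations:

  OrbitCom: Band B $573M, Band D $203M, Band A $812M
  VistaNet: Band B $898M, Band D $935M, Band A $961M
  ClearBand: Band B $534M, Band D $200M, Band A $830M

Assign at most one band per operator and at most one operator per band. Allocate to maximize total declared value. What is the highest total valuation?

Optimal: OrbitCom→Band B ($573M), VistaNet→Band D ($935M), ClearBand→Band A ($830M) — total 573+935+830 = $2338M.
Next-best assignment: OrbitCom→Band A, VistaNet→Band D, ClearBand→Band B = $2281M.
Checked against all permutations: $2338M is optimal.

Maximum total: $2338M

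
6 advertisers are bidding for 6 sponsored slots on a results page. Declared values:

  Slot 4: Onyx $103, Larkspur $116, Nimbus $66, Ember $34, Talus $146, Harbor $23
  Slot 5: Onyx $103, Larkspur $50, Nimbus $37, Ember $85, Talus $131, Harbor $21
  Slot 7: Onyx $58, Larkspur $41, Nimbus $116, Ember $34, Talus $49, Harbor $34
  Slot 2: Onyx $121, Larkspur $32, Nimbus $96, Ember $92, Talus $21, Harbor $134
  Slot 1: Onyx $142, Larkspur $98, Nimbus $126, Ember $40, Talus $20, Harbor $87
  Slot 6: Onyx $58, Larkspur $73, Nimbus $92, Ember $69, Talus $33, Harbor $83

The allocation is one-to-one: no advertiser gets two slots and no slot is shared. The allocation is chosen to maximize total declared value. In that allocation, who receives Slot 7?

Optimal: Onyx→Slot 1 ($142), Larkspur→Slot 4 ($116), Nimbus→Slot 7 ($116), Ember→Slot 6 ($69), Talus→Slot 5 ($131), Harbor→Slot 2 ($134) — total 142+116+116+69+131+134 = $708.
Max-entry greedy (repeatedly take the single best remaining cell) gives $696, worse by 12.
Next-best assignment: Onyx→Slot 1, Larkspur→Slot 6, Nimbus→Slot 7, Ember→Slot 5, Talus→Slot 4, Harbor→Slot 2 = $696.
Swapping Larkspur↔Harbor (Larkspur→Slot 2 $32, Harbor→Slot 4 $23) loses 195.
No other one-to-one assignment exceeds $708.
Nimbus's own top slot is Slot 1 ($126), but forcing Nimbus→Slot 1 and reassigning the rest optimally gives only $634 — worse by 74.

Nimbus receives Slot 7.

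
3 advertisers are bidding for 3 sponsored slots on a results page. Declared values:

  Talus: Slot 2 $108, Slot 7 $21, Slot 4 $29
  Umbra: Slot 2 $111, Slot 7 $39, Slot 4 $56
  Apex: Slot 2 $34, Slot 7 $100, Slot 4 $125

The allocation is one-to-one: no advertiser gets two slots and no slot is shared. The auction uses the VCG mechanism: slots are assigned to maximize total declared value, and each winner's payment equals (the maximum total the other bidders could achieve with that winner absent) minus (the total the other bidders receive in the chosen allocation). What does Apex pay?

Efficient allocation: Talus→Slot 2 ($108), Umbra→Slot 7 ($39), Apex→Slot 4 ($125); total welfare W = $272.
Apex receives Slot 4 at value $125, so the others get W − 125 = $147.
Without Apex: best allocation of the remaining 2 bidders over all 3 slots is Talus→Slot 2 ($108), Umbra→Slot 4 ($56), total $164.
VCG payment = (others' best without Apex) − (others' welfare with Apex) = 164 − 147 = $17.

Apex pays $17.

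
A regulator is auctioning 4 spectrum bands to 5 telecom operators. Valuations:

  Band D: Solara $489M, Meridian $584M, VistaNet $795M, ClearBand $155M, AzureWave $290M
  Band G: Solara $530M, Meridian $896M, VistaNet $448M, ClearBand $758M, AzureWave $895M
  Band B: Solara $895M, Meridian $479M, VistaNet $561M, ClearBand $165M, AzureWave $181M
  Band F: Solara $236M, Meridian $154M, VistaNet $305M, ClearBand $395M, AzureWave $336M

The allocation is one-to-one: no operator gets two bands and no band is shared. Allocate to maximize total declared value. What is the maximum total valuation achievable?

This is a one-to-one assignment (maximum-weight bipartite matching).
Optimal: VistaNet→Band D ($795M), Meridian→Band G ($896M), Solara→Band B ($895M), ClearBand→Band F ($395M) — total 795+896+895+395 = $2981M.
No other one-to-one assignment exceeds $2981M.

Maximum total: $2981M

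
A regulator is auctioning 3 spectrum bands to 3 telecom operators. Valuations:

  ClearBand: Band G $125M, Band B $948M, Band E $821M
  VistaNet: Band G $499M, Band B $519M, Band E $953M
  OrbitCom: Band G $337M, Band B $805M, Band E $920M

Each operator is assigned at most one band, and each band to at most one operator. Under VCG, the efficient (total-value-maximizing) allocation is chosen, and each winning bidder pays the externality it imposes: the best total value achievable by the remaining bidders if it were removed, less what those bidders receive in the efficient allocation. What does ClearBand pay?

ClearBand pays $339M.

Efficient allocation: ClearBand→Band B ($948M), VistaNet→Band G ($499M), OrbitCom→Band E ($920M); total welfare W = $2367M.
ClearBand receives Band B at value $948M, so the others get W − 948 = $1419M.
Without ClearBand: best allocation of the remaining 2 bidders over all 3 bands is VistaNet→Band E ($953M), OrbitCom→Band B ($805M), total $1758M.
VCG payment = (others' best without ClearBand) − (others' welfare with ClearBand) = 1758 − 1419 = $339M.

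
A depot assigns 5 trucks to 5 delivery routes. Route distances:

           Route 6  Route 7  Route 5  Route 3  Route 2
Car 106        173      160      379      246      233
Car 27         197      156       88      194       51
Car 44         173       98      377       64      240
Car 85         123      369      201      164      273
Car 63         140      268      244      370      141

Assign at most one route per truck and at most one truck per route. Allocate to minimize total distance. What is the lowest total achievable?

Min total: 576 km

Optimal: Car 106→Route 7 (160 km), Car 27→Route 5 (88 km), Car 44→Route 3 (64 km), Car 85→Route 6 (123 km), Car 63→Route 2 (141 km) — total 160+88+64+123+141 = 576 km.
Row-greedy (each truck in turn takes its cheapest remaining route) gives 642 km, worse by 66.
Next-best assignment: Car 106→Route 7, Car 27→Route 2, Car 44→Route 3, Car 85→Route 5, Car 63→Route 6 = 616 km.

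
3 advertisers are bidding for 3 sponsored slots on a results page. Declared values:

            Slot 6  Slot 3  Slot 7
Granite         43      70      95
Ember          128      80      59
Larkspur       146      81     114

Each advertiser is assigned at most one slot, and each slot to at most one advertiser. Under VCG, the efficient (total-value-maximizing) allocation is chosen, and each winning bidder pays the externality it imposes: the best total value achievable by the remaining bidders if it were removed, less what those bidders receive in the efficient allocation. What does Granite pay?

Efficient allocation: Granite→Slot 7 ($95), Ember→Slot 3 ($80), Larkspur→Slot 6 ($146); total welfare W = $321.
Granite receives Slot 7 at value $95, so the others get W − 95 = $226.
Without Granite: best allocation of the remaining 2 bidders over all 3 slots is Ember→Slot 6 ($128), Larkspur→Slot 7 ($114), total $242.
VCG payment = (others' best without Granite) − (others' welfare with Granite) = 242 − 226 = $16.

Granite pays $16.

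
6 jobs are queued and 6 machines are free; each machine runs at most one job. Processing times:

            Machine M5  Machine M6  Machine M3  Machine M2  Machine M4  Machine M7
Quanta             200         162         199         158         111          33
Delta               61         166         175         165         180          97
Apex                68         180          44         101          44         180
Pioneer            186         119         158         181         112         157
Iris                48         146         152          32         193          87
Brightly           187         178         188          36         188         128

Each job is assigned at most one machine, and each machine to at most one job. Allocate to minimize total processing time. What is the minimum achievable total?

Minimum total: 432 min

Optimal: Quanta→Machine M7 (33 min), Delta→Machine M5 (61 min), Apex→Machine M3 (44 min), Pioneer→Machine M4 (112 min), Iris→Machine M6 (146 min), Brightly→Machine M2 (36 min) — total 33+61+44+112+146+36 = 432 min.
Min-entry greedy (repeatedly take the single cheapest remaining cell) gives 460 min, worse by 28.
Next-best assignment: Quanta→Machine M7, Delta→Machine M6, Apex→Machine M3, Pioneer→Machine M4, Iris→Machine M5, Brightly→Machine M2 = 439 min.
Checked against all permutations: 432 min is optimal.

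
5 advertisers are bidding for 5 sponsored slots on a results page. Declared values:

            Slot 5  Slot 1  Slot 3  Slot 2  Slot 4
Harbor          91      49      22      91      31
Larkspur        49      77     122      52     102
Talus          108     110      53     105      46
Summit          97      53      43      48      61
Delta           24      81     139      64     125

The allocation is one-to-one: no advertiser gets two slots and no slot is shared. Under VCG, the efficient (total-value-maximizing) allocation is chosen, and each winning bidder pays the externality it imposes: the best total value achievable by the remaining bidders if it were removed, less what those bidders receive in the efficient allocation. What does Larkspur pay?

Larkspur pays $14.

Efficient allocation: Harbor→Slot 2 ($91), Larkspur→Slot 3 ($122), Talus→Slot 1 ($110), Summit→Slot 5 ($97), Delta→Slot 4 ($125); total welfare W = $545.
Larkspur receives Slot 3 at value $122, so the others get W − 122 = $423.
Without Larkspur: best allocation of the remaining 4 bidders over all 5 slots is Harbor→Slot 2 ($91), Talus→Slot 1 ($110), Summit→Slot 5 ($97), Delta→Slot 3 ($139), total $437.
VCG payment = (others' best without Larkspur) − (others' welfare with Larkspur) = 437 − 423 = $14.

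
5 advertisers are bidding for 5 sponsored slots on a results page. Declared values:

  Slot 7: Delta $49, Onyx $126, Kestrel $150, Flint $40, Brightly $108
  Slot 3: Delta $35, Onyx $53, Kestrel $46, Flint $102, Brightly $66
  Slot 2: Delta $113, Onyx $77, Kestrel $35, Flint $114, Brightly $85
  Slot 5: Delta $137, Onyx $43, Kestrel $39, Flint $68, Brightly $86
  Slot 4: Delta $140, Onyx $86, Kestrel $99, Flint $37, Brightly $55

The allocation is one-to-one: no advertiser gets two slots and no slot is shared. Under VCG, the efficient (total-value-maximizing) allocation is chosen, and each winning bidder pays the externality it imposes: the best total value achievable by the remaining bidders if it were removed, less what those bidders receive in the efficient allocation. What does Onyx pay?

Efficient allocation: Delta→Slot 5 ($137), Onyx→Slot 4 ($86), Kestrel→Slot 7 ($150), Flint→Slot 3 ($102), Brightly→Slot 2 ($85); total welfare W = $560.
Onyx receives Slot 4 at value $86, so the others get W − 86 = $474.
Without Onyx: best allocation of the remaining 4 bidders over all 5 slots is Delta→Slot 4 ($140), Kestrel→Slot 7 ($150), Flint→Slot 2 ($114), Brightly→Slot 5 ($86), total $490.
VCG payment = (others' best without Onyx) − (others' welfare with Onyx) = 490 − 474 = $16.

Onyx pays $16.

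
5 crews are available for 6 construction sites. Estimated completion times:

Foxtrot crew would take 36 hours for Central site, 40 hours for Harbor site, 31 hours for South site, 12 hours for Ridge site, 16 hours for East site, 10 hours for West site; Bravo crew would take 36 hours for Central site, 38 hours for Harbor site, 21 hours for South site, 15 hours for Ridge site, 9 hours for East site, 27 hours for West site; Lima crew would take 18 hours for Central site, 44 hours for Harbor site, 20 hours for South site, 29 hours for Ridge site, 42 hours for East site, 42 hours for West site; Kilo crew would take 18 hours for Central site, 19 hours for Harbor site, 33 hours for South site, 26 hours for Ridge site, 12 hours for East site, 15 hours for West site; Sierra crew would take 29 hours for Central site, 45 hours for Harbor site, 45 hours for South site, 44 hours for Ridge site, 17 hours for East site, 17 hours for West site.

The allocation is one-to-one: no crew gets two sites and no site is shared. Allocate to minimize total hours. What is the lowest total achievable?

Optimal: Foxtrot crew→Ridge site (12 hours), Bravo crew→East site (9 hours), Lima crew→Central site (18 hours), Kilo crew→Harbor site (19 hours), Sierra crew→West site (17 hours) — total 12+9+18+19+17 = 75 hours.
Row-greedy (each crew in turn takes its cheapest remaining site) gives 100 hours, worse by 25.
Next-best assignment: Foxtrot crew→Ridge site, Bravo crew→East site, Lima crew→South site, Kilo crew→Central site, Sierra crew→West site = 76 hours.

Min total: 75 hours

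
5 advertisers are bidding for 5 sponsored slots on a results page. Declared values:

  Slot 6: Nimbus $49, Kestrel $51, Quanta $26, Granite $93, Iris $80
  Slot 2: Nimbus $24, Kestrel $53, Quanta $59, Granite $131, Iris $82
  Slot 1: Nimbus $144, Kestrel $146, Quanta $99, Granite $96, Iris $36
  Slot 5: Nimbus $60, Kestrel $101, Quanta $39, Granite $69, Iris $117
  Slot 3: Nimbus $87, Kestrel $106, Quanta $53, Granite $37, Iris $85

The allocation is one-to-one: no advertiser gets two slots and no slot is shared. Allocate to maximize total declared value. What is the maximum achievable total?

This is the linear assignment problem.
Optimal: Nimbus→Slot 1 ($144), Kestrel→Slot 3 ($106), Quanta→Slot 6 ($26), Granite→Slot 2 ($131), Iris→Slot 5 ($117) — total 144+106+26+131+117 = $524.
Next-best assignment: Nimbus→Slot 1, Kestrel→Slot 3, Quanta→Slot 2, Granite→Slot 6, Iris→Slot 5 = $519.
Swapping Granite↔Nimbus (Granite→Slot 1 $96, Nimbus→Slot 2 $24) loses 155.
No other one-to-one assignment exceeds $524.

Maximum total: $524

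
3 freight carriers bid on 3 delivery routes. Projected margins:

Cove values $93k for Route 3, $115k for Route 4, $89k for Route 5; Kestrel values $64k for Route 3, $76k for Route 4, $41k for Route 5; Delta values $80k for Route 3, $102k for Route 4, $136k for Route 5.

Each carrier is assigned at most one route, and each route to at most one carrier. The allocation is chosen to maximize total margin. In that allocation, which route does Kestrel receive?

Optimal: Cove→Route 4 ($115k), Kestrel→Route 3 ($64k), Delta→Route 5 ($136k) — total 115+64+136 = $315k.
Column-greedy (each route in turn goes to its best remaining carrier) gives $236k, worse by 79.
Next-best assignment: Cove→Route 3, Kestrel→Route 4, Delta→Route 5 = $305k.
Swapping Cove↔Delta (Cove→Route 5 $89k, Delta→Route 4 $102k) loses 60.
Kestrel's own top route is Route 4 ($76k), but forcing Kestrel→Route 4 and reassigning the rest optimally gives only $305k — worse by 10.

Kestrel receives Route 3.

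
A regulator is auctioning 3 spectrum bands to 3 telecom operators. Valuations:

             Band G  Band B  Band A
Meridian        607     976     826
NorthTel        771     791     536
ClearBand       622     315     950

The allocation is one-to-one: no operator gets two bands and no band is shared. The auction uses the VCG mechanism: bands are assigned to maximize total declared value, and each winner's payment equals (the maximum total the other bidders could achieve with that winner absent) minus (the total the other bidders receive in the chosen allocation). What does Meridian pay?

Efficient allocation: Meridian→Band B ($976M), NorthTel→Band G ($771M), ClearBand→Band A ($950M); total welfare W = $2697M.
Meridian receives Band B at value $976M, so the others get W − 976 = $1721M.
Without Meridian: best allocation of the remaining 2 bidders over all 3 bands is NorthTel→Band B ($791M), ClearBand→Band A ($950M), total $1741M.
VCG payment = (others' best without Meridian) − (others' welfare with Meridian) = 1741 − 1721 = $20M.

Meridian pays $20M.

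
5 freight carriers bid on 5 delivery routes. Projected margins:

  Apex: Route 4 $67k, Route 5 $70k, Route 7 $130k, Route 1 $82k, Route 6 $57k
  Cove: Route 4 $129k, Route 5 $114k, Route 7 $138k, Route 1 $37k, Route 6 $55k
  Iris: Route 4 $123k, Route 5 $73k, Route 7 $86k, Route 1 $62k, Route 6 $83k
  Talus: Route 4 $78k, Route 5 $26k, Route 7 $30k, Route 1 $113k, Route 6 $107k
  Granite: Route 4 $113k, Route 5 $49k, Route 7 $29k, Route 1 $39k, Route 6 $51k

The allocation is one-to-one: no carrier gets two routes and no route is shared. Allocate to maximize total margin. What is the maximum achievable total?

Optimal: Apex→Route 7 ($130k), Cove→Route 5 ($114k), Iris→Route 6 ($83k), Talus→Route 1 ($113k), Granite→Route 4 ($113k) — total 130+114+83+113+113 = $553k.
Row-greedy (each carrier in turn takes its best remaining route) gives $504k, worse by 49.

Maximum total: $553k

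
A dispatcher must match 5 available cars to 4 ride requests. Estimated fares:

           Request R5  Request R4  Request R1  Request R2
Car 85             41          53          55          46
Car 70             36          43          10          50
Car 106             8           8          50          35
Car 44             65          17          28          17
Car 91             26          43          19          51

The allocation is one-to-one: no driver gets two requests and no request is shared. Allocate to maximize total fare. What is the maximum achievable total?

Max total: $219

Optimal: Car 44→Request R5 ($65), Car 85→Request R4 ($53), Car 106→Request R1 ($50), Car 91→Request R2 ($51) — total 65+53+50+51 = $219.
Row-greedy (each driver in turn takes its best remaining request) gives $130, worse by 89.
Next-best assignment: Car 44→Request R5, Car 85→Request R4, Car 106→Request R1, Car 70→Request R2 = $218.
Checked against all permutations: $219 is optimal.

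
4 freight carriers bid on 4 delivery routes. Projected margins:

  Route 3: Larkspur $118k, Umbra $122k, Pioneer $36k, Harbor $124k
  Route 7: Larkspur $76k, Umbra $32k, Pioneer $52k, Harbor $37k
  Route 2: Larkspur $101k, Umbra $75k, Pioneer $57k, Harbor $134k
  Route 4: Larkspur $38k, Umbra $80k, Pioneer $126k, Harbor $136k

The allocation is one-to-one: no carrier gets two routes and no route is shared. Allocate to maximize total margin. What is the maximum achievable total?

Max total: $458k

Optimal: Larkspur→Route 7 ($76k), Umbra→Route 3 ($122k), Pioneer→Route 4 ($126k), Harbor→Route 2 ($134k) — total 76+122+126+134 = $458k.
Column-greedy (each route in turn goes to its best remaining carrier) gives $401k, worse by 57.
Next-best assignment: Larkspur→Route 2, Umbra→Route 3, Pioneer→Route 7, Harbor→Route 4 = $411k.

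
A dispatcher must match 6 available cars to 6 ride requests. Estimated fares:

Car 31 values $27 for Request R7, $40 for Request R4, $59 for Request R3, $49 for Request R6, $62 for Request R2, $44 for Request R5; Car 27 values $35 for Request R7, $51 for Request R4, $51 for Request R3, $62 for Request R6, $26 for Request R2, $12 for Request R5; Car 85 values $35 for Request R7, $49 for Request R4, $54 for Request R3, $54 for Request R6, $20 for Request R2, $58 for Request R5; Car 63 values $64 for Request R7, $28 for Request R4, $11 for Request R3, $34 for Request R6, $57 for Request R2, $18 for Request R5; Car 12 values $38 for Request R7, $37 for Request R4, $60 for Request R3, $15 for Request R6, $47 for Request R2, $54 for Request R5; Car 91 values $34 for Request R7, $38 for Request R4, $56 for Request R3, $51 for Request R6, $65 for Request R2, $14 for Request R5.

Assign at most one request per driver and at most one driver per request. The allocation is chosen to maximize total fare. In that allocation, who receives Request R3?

Car 31 receives Request R3.

Optimal: Car 31→Request R3 ($59), Car 27→Request R6 ($62), Car 85→Request R4 ($49), Car 63→Request R7 ($64), Car 12→Request R5 ($54), Car 91→Request R2 ($65) — total 59+62+49+64+54+65 = $353.
Row-greedy (each driver in turn takes its best remaining request) gives $344, worse by 9.
Next-best assignment: Car 31→Request R4, Car 27→Request R6, Car 85→Request R5, Car 63→Request R7, Car 12→Request R3, Car 91→Request R2 = $349.
Car 31's own top request is Request R2 ($62), but forcing Car 31→Request R2 and reassigning the rest optimally gives only $347 — worse by 6.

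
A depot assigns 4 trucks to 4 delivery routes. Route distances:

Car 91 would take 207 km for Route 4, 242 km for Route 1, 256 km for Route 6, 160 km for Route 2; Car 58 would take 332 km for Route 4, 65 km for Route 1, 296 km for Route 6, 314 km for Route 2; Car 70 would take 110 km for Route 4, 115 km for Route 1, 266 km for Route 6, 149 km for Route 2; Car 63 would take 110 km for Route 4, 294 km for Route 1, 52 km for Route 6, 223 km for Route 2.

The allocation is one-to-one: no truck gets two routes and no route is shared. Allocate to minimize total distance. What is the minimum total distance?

Minimum total: 387 km

Treat this as an assignment problem: match each truck to one route.
Optimal: Car 91→Route 2 (160 km), Car 58→Route 1 (65 km), Car 70→Route 4 (110 km), Car 63→Route 6 (52 km) — total 160+65+110+52 = 387 km.
Next-best assignment: Car 91→Route 4, Car 58→Route 1, Car 70→Route 2, Car 63→Route 6 = 473 km.
No other one-to-one assignment undercuts 387 km.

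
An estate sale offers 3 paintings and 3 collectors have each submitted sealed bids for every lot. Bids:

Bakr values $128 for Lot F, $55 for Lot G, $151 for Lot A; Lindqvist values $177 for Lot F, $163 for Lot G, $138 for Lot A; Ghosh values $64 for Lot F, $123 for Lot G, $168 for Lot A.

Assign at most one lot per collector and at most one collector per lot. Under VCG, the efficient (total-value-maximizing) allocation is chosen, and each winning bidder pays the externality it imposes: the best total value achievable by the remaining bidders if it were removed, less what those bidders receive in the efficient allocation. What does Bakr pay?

Bakr pays $14.

Efficient allocation: Bakr→Lot F ($128), Lindqvist→Lot G ($163), Ghosh→Lot A ($168); total welfare W = $459.
Bakr receives Lot F at value $128, so the others get W − 128 = $331.
Without Bakr: best allocation of the remaining 2 bidders over all 3 lots is Lindqvist→Lot F ($177), Ghosh→Lot A ($168), total $345.
VCG payment = (others' best without Bakr) − (others' welfare with Bakr) = 345 − 331 = $14.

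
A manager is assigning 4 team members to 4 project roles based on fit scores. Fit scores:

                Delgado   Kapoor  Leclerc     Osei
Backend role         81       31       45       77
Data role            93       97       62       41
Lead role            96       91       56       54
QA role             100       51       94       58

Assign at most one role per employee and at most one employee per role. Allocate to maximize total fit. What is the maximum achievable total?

Treat this as an assignment problem: match each employee to one role.
Optimal: Delgado→Lead role (96 pts), Kapoor→Data role (97 pts), Leclerc→QA role (94 pts), Osei→Backend role (77 pts) — total 96+97+94+77 = 364 pts.
Row-greedy (each employee in turn takes its best remaining role) gives 330 pts, worse by 34.
Next-best assignment: Delgado→Data role, Kapoor→Lead role, Leclerc→QA role, Osei→Backend role = 355 pts.

Max total: 364 pts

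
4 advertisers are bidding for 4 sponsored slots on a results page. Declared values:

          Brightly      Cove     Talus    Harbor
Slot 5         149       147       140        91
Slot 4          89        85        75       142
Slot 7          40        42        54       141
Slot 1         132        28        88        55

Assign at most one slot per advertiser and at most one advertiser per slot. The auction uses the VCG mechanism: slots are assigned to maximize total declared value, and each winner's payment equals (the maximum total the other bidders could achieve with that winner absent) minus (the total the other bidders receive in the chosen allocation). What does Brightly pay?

Brightly pays $11.

Efficient allocation: Brightly→Slot 1 ($132), Cove→Slot 4 ($85), Talus→Slot 5 ($140), Harbor→Slot 7 ($141); total welfare W = $498.
Brightly receives Slot 1 at value $132, so the others get W − 132 = $366.
Without Brightly: best allocation of the remaining 3 bidders over all 4 slots is Cove→Slot 5 ($147), Talus→Slot 1 ($88), Harbor→Slot 4 ($142), total $377.
VCG payment = (others' best without Brightly) − (others' welfare with Brightly) = 377 − 366 = $11.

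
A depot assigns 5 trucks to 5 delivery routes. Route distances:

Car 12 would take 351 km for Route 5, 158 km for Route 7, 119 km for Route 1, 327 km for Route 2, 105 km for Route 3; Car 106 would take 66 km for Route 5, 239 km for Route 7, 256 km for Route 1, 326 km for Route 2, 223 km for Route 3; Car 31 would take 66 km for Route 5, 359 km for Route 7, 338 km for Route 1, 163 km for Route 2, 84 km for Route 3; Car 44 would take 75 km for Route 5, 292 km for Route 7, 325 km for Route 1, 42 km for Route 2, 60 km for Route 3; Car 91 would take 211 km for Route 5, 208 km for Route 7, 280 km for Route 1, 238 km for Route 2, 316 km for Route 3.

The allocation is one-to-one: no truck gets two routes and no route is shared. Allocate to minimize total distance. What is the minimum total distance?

Optimal: Car 12→Route 1 (119 km), Car 106→Route 5 (66 km), Car 31→Route 3 (84 km), Car 44→Route 2 (42 km), Car 91→Route 7 (208 km) — total 119+66+84+42+208 = 519 km.
Column-greedy (each route in turn goes to its cheapest remaining truck) gives 630 km, worse by 111.
Every other assignment is strictly worse.

Min total: 519 km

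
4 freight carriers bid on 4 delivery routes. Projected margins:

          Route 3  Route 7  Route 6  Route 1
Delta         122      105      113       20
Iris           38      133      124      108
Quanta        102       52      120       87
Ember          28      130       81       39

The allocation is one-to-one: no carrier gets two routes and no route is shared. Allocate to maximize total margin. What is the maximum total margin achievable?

Maximum total: $480k

Optimal: Delta→Route 3 ($122k), Iris→Route 1 ($108k), Quanta→Route 6 ($120k), Ember→Route 7 ($130k) — total 122+108+120+130 = $480k.
Next-best assignment: Delta→Route 3, Iris→Route 6, Quanta→Route 1, Ember→Route 7 = $463k.
Swapping Ember↔Iris (Ember→Route 1 $39k, Iris→Route 7 $133k) loses 66.
Checked against all permutations: $480k is optimal.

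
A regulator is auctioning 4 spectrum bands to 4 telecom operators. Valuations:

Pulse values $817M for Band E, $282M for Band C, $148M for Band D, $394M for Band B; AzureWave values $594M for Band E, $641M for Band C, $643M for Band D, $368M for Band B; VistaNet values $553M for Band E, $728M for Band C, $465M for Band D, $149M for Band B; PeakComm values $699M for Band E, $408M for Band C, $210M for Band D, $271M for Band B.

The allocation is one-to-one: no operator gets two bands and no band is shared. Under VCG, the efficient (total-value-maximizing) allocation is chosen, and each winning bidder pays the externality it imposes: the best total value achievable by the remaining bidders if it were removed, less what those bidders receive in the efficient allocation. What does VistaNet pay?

Efficient allocation: Pulse→Band B ($394M), AzureWave→Band D ($643M), VistaNet→Band C ($728M), PeakComm→Band E ($699M); total welfare W = $2464M.
VistaNet receives Band C at value $728M, so the others get W − 728 = $1736M.
Without VistaNet: best allocation of the remaining 3 bidders over all 4 bands is Pulse→Band E ($817M), AzureWave→Band D ($643M), PeakComm→Band C ($408M), total $1868M.
VCG payment = (others' best without VistaNet) − (others' welfare with VistaNet) = 1868 − 1736 = $132M.

VistaNet pays $132M.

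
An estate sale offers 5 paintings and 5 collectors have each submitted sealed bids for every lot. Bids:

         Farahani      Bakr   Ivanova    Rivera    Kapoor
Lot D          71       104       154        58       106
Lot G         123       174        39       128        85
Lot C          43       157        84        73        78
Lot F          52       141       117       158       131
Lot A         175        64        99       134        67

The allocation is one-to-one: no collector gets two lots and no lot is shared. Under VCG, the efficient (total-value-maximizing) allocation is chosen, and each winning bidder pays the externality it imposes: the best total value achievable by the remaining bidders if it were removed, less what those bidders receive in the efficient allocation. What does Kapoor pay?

Kapoor pays $47.

Efficient allocation: Farahani→Lot A ($175), Bakr→Lot C ($157), Ivanova→Lot D ($154), Rivera→Lot G ($128), Kapoor→Lot F ($131); total welfare W = $745.
Kapoor receives Lot F at value $131, so the others get W − 131 = $614.
Without Kapoor: best allocation of the remaining 4 bidders over all 5 lots is Farahani→Lot A ($175), Bakr→Lot G ($174), Ivanova→Lot D ($154), Rivera→Lot F ($158), total $661.
VCG payment = (others' best without Kapoor) − (others' welfare with Kapoor) = 661 − 614 = $47.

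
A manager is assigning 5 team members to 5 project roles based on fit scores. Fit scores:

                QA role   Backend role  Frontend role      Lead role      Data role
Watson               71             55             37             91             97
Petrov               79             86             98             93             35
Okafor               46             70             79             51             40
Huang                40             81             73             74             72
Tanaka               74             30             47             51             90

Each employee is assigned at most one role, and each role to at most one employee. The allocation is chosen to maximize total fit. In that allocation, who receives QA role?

Tanaka receives QA role.

Optimal: Watson→Data role (97 pts), Petrov→Lead role (93 pts), Okafor→Frontend role (79 pts), Huang→Backend role (81 pts), Tanaka→QA role (74 pts) — total 97+93+79+81+74 = 424 pts.
Row-greedy (each employee in turn takes its best remaining role) gives 413 pts, worse by 11.
Tanaka's own top role is Data role (90 pts), but forcing Tanaka→Data role and reassigning the rest optimally gives only 420 pts — worse by 4.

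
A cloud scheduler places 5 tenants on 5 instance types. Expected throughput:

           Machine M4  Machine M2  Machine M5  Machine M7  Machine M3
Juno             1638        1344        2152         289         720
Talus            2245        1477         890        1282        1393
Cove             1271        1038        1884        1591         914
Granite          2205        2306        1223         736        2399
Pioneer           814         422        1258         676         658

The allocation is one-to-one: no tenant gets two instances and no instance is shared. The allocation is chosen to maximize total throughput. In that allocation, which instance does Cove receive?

Cove receives Machine M7.

Optimal: Juno→Machine M5 (2152 ops/s), Talus→Machine M4 (2245 ops/s), Cove→Machine M7 (1591 ops/s), Granite→Machine M2 (2306 ops/s), Pioneer→Machine M3 (658 ops/s) — total 2152+2245+1591+2306+658 = 8952 ops/s.
Row-greedy (each tenant in turn takes its best remaining instance) gives 8809 ops/s, worse by 143.
Next-best assignment: Juno→Machine M2, Talus→Machine M4, Cove→Machine M7, Granite→Machine M3, Pioneer→Machine M5 = 8837 ops/s.
Cove's own top instance is Machine M5 (1884 ops/s), but forcing Cove→Machine M5 and reassigning the rest optimally gives only 8548 ops/s — worse by 404.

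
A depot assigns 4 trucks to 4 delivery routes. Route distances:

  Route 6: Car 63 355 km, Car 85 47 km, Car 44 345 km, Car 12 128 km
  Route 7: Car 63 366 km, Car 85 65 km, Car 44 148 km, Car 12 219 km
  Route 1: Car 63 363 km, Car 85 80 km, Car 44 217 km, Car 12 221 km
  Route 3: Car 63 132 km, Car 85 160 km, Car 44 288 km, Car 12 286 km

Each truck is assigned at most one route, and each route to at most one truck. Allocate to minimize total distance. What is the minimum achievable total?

Min total: 488 km

This is the linear assignment problem.
Optimal: Car 63→Route 3 (132 km), Car 85→Route 1 (80 km), Car 44→Route 7 (148 km), Car 12→Route 6 (128 km) — total 132+80+148+128 = 488 km.
Row-greedy (each truck in turn takes its cheapest remaining route) gives 548 km, worse by 60.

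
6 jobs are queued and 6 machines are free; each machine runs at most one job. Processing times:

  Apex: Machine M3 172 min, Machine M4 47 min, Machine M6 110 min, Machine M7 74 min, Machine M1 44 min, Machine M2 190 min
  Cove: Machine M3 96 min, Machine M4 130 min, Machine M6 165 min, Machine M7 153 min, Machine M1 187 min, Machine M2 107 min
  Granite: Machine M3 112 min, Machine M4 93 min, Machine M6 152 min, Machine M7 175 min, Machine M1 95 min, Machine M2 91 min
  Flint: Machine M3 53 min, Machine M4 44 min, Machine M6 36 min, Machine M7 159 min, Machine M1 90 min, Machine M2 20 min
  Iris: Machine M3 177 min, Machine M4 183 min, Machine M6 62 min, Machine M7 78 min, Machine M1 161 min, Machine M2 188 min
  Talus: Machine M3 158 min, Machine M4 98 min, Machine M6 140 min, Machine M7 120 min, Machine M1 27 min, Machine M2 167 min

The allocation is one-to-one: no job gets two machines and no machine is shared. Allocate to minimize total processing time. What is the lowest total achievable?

Min total: 372 min

Treat this as an assignment problem: match each job to one machine.
Optimal: Apex→Machine M7 (74 min), Cove→Machine M3 (96 min), Granite→Machine M4 (93 min), Flint→Machine M2 (20 min), Iris→Machine M6 (62 min), Talus→Machine M1 (27 min) — total 74+96+93+20+62+27 = 372 min.
Next-best assignment: Apex→Machine M4, Cove→Machine M3, Granite→Machine M2, Flint→Machine M6, Iris→Machine M7, Talus→Machine M1 = 375 min.
Every other assignment is strictly worse.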